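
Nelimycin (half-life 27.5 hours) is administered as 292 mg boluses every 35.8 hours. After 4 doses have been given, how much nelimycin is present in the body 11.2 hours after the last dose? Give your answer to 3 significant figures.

The 4 doses were given 118.6, 82.8, 47, 11.2 hours ago.
Total = 292·(1/2)^(118.6/27.5) + 292·(1/2)^(82.8/27.5) + 292·(1/2)^(47/27.5) + 292·(1/2)^(11.2/27.5)
      = 14.693 + 36.225 + 89.309 + 220.18 ≈ 360.41 mg.

360 mg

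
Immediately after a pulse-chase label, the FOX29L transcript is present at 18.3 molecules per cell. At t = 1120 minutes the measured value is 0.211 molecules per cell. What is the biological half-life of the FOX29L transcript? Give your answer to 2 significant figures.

170 minutes

A/A₀ = 0.211/18.3 ≈ 0.01153.
n = log₂(86.73) ≈ 6.4385 half-lives elapsed in 1120 minutes.
t½ = 1120/6.4385 ≈ 173.95 minutes.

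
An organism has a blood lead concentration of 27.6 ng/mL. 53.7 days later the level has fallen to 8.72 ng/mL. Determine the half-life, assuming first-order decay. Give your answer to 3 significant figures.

A/A₀ = 8.72/27.6 ≈ 0.31594.
n = log₂(3.1651) ≈ 1.6623 half-lives elapsed in 53.7 days.
t½ = 53.7/1.6623 ≈ 32.305 days.

32.3 days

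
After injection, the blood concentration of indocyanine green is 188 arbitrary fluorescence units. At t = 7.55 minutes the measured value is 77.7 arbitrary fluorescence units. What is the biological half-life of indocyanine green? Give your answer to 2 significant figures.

A/A₀ = 77.7/188 ≈ 0.4133.
n = log₂(2.4196) ≈ 1.2747 half-lives elapsed in 7.55 minutes.
t½ = 7.55/1.2747 ≈ 5.9227 minutes.

5.9 minutes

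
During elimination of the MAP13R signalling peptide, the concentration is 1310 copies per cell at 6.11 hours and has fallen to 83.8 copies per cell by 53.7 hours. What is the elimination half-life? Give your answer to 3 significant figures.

12.0 hours

Over Δt = 53.7 − 6.11 = 47.59 hours, the level fell by a factor of 1310/83.8 ≈ 15.632.
n = log₂(15.632) ≈ 3.9665 half-lives, so t½ = 47.59/3.9665 ≈ 11.998 hours.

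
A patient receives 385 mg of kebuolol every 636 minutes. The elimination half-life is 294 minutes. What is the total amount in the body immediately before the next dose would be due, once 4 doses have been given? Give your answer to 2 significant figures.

The 4 doses were given 2544, 1908, 1272, 636 minutes ago.
Total = 385·(1/2)^(2544/294) + 385·(1/2)^(1908/294) + 385·(1/2)^(1272/294) + 385·(1/2)^(636/294)
      = 0.95638 + 4.2839 + 19.189 + 85.951 ≈ 110.38 mg.

110 mg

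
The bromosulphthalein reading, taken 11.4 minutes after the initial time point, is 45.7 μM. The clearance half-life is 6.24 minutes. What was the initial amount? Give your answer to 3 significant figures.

162 μM

Number of half-lives elapsed: n = 11.4/6.24 ≈ 1.8269.
A₀ = A × 2^n = 45.7 × 2^1.8269 = 45.7 × 3.5478 ≈ 162.13 μM.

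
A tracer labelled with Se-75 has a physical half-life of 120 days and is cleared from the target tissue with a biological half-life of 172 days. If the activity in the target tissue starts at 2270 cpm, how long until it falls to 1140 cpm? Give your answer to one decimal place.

70.2 days

1/t_eff = 1/t_phys + 1/t_biol = 1/120 + 1/172 = 0.014147 per day.
t_eff = 120 × 172 / (120 + 172) ≈ 70.685 days.
n = log₂(2270/1140) ≈ 0.99366; t = 0.99366 × 70.685 ≈ 70.237 days.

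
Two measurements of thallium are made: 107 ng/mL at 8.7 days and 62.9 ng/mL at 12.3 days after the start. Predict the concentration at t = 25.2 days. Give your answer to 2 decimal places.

9.37 ng/mL

Over Δt = 12.3 − 8.7 = 3.6 days, the level fell by a factor of 107/62.9 ≈ 1.7011.
n = log₂(1.7011) ≈ 0.76648 half-lives, so t½ = 3.6/0.76648 ≈ 4.6968 days.
From t = 12.3 to t = 25.2: 62.9 × (1/2)^((25.2−12.3)/4.6968) ≈ 9.3725 ng/mL.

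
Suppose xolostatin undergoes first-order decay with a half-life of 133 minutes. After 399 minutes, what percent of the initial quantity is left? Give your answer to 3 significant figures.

12.5%

n = 399/133 ≈ 3 half-lives.
Fraction remaining = (1/2)^3 ≈ 0.125, i.e. 12.5%.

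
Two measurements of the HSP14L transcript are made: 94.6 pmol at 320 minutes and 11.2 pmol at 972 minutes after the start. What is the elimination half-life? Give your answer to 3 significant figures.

212 minutes

Over Δt = 972 − 320 = 652 minutes, the level fell by a factor of 94.6/11.2 ≈ 8.4464.
n = log₂(8.4464) ≈ 3.0783 half-lives, so t½ = 652/3.0783 ≈ 211.8 minutes.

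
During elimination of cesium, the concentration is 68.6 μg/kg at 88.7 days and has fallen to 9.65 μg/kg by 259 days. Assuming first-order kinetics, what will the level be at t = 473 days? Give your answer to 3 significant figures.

Over Δt = 259 − 88.7 = 170.3 days, the level fell by a factor of 68.6/9.65 ≈ 7.1088.
n = log₂(7.1088) ≈ 2.8296 half-lives, so t½ = 170.3/2.8296 ≈ 60.185 days.
From t = 259 to t = 473: 9.65 × (1/2)^((473−259)/60.185) ≈ 0.82064 μg/kg.

0.821 μg/kg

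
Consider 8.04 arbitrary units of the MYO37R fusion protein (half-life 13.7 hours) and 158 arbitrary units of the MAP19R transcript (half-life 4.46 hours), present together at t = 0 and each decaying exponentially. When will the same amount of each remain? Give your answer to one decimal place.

28.4 hours

Set 8.04·(1/2)^(t/13.7) = 158·(1/2)^(t/4.46).
Taking log₂: log₂(8.04/158) = t·(1/13.7 − 1/4.46).
log₂(0.050886) = -4.2966; 1/13.7 − 1/4.46 = -0.15122.
t = -4.2966 / -0.15122 ≈ 28.412 hours.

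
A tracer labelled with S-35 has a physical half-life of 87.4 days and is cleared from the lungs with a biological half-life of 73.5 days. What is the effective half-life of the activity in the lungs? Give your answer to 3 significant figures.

1/t_eff = 1/t_phys + 1/t_biol = 1/87.4 + 1/73.5 = 0.025047 per day.
t_eff = 87.4 × 73.5 / (87.4 + 73.5) ≈ 39.925 days.

39.9 days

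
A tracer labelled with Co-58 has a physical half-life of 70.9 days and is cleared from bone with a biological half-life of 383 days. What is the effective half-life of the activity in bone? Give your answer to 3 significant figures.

59.8 days

1/t_eff = 1/t_phys + 1/t_biol = 1/70.9 + 1/383 = 0.016715 per day.
t_eff = 70.9 × 383 / (70.9 + 383) ≈ 59.825 days.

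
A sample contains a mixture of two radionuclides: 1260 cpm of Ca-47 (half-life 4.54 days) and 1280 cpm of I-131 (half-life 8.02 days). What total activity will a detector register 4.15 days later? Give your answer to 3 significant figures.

Ca-47: 1260 × (1/2)^(4.15/4.54) = 1260 × (1/2)^0.9141 ≈ 668.65 cpm.
I-131: 1280 × (1/2)^(4.15/8.02) = 1280 × (1/2)^0.51746 ≈ 894.21 cpm.
Total = 668.65 + 894.21 ≈ 1562.9 cpm.

1560 cpm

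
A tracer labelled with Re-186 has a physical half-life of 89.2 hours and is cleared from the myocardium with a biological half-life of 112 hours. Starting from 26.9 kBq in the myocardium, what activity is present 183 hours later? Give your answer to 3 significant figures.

1/t_eff = 1/t_phys + 1/t_biol = 1/89.2 + 1/112 = 0.020139 per hour.
t_eff = 89.2 × 112 / (89.2 + 112) ≈ 49.654 hours.
Remaining = 26.9 × (1/2)^(183/49.654) = 26.9 × (1/2)^3.6855 ≈ 2.0908 kBq.

2.09 kBq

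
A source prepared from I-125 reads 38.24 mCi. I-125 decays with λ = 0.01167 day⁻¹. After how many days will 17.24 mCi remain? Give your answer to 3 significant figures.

68.3 days

t½ = ln 2 / λ = 0.69315 / 0.01167 ≈ 59.396 days.
Fraction remaining = 17.24/38.24 ≈ 0.45084.
n = log₂(38.24/17.24) = ln(2.2181)/ln 2 ≈ 1.1493 half-lives.
t = n × t½ = 1.1493 × 59.396 ≈ 68.265 days.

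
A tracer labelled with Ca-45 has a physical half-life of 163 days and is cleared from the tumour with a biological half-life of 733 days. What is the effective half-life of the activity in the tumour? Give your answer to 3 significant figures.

133 days

1/t_eff = 1/t_phys + 1/t_biol = 1/163 + 1/733 = 0.0074992 per day.
t_eff = 163 × 733 / (163 + 733) ≈ 133.35 days.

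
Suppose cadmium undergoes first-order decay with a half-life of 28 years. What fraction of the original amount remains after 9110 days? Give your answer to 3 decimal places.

9110 days = 24.9589 years.
n = 24.9589/28 ≈ 0.89139 half-lives.
Fraction remaining = (1/2)^0.89139 ≈ 0.53909.

0.539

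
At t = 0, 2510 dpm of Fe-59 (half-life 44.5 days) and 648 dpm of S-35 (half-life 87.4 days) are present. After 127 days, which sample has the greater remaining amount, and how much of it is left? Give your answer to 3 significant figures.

Fe-59: 2510 × (1/2)^2.8539 ≈ 347.18 dpm.
S-35: 648 × (1/2)^1.4531 ≈ 236.67 dpm.
Fe-59 has more remaining, at ≈ 347.18 dpm.

Fe-59, 347 dpm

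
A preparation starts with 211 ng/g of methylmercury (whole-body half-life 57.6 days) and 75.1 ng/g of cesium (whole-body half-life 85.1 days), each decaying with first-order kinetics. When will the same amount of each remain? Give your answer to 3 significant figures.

266 days

Set 211·(1/2)^(t/57.6) = 75.1·(1/2)^(t/85.1).
Taking log₂: log₂(211/75.1) = t·(1/57.6 − 1/85.1).
log₂(2.8096) = 1.4904; 1/57.6 − 1/85.1 = 0.0056102.
t = 1.4904 / 0.0056102 ≈ 265.65 days.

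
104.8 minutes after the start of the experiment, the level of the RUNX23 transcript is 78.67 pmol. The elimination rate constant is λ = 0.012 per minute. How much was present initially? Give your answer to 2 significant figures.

280 pmol

t½ = ln 2 / λ = 0.69315 / 0.012 ≈ 57.762 minutes.
Number of half-lives elapsed: n = 104.8/57.762 ≈ 1.8143.
A₀ = A × 2^n = 78.67 × 2^1.8143 = 78.67 × 3.517 ≈ 276.68 pmol.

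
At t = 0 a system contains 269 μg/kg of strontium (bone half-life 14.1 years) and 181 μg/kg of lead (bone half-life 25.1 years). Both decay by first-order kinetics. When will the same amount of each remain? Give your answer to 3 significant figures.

18.4 years

Set 269·(1/2)^(t/14.1) = 181·(1/2)^(t/25.1).
Taking log₂: log₂(269/181) = t·(1/14.1 − 1/25.1).
log₂(1.4862) = 0.57162; 1/14.1 − 1/25.1 = 0.031081.
t = 0.57162 / 0.031081 ≈ 18.391 years.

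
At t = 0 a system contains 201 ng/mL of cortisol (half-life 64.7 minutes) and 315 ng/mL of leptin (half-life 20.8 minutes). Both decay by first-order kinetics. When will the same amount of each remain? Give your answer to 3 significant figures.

Set 201·(1/2)^(t/64.7) = 315·(1/2)^(t/20.8).
Taking log₂: log₂(201/315) = t·(1/64.7 − 1/20.8).
log₂(0.6381) = -0.64816; 1/64.7 − 1/20.8 = -0.032621.
t = -0.64816 / -0.032621 ≈ 19.869 minutes.

19.9 minutes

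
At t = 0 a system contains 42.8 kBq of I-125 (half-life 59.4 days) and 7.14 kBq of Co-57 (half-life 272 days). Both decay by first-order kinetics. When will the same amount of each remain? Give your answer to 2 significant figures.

Set 42.8·(1/2)^(t/59.4) = 7.14·(1/2)^(t/272).
Taking log₂: log₂(42.8/7.14) = t·(1/59.4 − 1/272).
log₂(5.9944) = 2.5836; 1/59.4 − 1/272 = 0.013159.
t = 2.5836 / 0.013159 ≈ 196.35 days.

200 days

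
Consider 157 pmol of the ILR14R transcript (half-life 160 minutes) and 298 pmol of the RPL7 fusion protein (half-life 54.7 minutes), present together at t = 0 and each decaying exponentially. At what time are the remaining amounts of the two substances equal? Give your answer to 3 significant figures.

76.8 minutes

Set 157·(1/2)^(t/160) = 298·(1/2)^(t/54.7).
Taking log₂: log₂(157/298) = t·(1/160 − 1/54.7).
log₂(0.52685) = -0.92455; 1/160 − 1/54.7 = -0.012032.
t = -0.92455 / -0.012032 ≈ 76.844 minutes.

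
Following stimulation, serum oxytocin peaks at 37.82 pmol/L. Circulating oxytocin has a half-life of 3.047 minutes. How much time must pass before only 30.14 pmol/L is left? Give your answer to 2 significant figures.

Fraction remaining = 30.14/37.82 ≈ 0.79693.
n = log₂(37.82/30.14) = ln(1.2548)/ln 2 ≈ 0.32747 half-lives.
t = n × t½ = 0.32747 × 3.047 ≈ 0.9978 minutes.

1.0 minutes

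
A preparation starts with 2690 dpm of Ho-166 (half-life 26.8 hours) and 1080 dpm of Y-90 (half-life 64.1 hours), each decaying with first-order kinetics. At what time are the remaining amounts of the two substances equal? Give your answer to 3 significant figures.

60.6 hours

Set 2690·(1/2)^(t/26.8) = 1080·(1/2)^(t/64.1).
Taking log₂: log₂(2690/1080) = t·(1/26.8 − 1/64.1).
log₂(2.4907) = 1.3166; 1/26.8 − 1/64.1 = 0.021713.
t = 1.3166 / 0.021713 ≈ 60.636 hours.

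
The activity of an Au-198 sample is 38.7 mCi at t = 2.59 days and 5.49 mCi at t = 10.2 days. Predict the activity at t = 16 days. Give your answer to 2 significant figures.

1.2 mCi

Over Δt = 10.2 − 2.59 = 7.61 days, the level fell by a factor of 38.7/5.49 ≈ 7.0492.
n = log₂(7.0492) ≈ 2.8175 half-lives, so t½ = 7.61/2.8175 ≈ 2.701 days.
From t = 10.2 to t = 16: 5.49 × (1/2)^((16−10.2)/2.701) ≈ 1.2393 mCi.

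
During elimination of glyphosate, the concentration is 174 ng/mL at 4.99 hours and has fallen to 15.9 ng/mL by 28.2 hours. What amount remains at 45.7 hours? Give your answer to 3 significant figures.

Over Δt = 28.2 − 4.99 = 23.21 hours, the level fell by a factor of 174/15.9 ≈ 10.943.
n = log₂(10.943) ≈ 3.452 half-lives, so t½ = 23.21/3.452 ≈ 6.7237 hours.
From t = 28.2 to t = 45.7: 15.9 × (1/2)^((45.7−28.2)/6.7237) ≈ 2.6175 ng/mL.

2.62 ng/mL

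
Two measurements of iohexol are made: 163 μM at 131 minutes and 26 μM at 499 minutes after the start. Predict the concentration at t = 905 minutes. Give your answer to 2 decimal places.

3.43 μM

Over Δt = 499 − 131 = 368 minutes, the level fell by a factor of 163/26 ≈ 6.2692.
n = log₂(6.2692) ≈ 2.6483 half-lives, so t½ = 368/2.6483 ≈ 138.96 minutes.
From t = 499 to t = 905: 26 × (1/2)^((905−499)/138.96) ≈ 3.4311 μM.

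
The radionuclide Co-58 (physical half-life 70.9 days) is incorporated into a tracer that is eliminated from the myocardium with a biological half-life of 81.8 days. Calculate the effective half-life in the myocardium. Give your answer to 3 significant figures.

1/t_eff = 1/t_phys + 1/t_biol = 1/70.9 + 1/81.8 = 0.026329 per day.
t_eff = 70.9 × 81.8 / (70.9 + 81.8) ≈ 37.98 days.

38.0 days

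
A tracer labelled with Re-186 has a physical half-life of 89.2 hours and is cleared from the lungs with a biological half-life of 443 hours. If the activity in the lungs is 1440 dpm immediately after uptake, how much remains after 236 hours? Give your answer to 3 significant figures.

1/t_eff = 1/t_phys + 1/t_biol = 1/89.2 + 1/443 = 0.013468 per hour.
t_eff = 89.2 × 443 / (89.2 + 443) ≈ 74.25 hours.
Remaining = 1440 × (1/2)^(236/74.25) = 1440 × (1/2)^3.1785 ≈ 159.05 dpm.

159 dpm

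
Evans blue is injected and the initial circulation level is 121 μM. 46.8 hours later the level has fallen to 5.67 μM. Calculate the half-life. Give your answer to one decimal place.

A/A₀ = 5.67/121 ≈ 0.04686.
n = log₂(21.34) ≈ 4.4155 half-lives elapsed in 46.8 hours.
t½ = 46.8/4.4155 ≈ 10.599 hours.

10.6 hours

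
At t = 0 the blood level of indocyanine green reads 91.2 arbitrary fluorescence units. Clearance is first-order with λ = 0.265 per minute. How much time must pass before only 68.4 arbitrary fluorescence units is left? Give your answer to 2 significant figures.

t½ = ln 2 / λ = 0.69315 / 0.265 ≈ 2.6156 minutes.
Fraction remaining = 68.4/91.2 ≈ 0.75.
n = log₂(91.2/68.4) = ln(1.3333)/ln 2 ≈ 0.41504 half-lives.
t = n × t½ = 0.41504 × 2.6156 ≈ 1.0856 minutes.

1.1 minutes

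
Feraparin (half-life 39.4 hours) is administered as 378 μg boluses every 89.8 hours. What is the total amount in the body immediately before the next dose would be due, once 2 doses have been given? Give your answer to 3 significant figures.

The 2 doses were given 179.6, 89.8 hours ago.
Total = 378·(1/2)^(179.6/39.4) + 378·(1/2)^(89.8/39.4)
      = 16.043 + 77.873 ≈ 93.916 μg.

93.9 μg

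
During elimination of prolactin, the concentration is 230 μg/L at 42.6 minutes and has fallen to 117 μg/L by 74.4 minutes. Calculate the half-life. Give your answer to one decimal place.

32.6 minutes

Over Δt = 74.4 − 42.6 = 31.8 minutes, the level fell by a factor of 230/117 ≈ 1.9658.
n = log₂(1.9658) ≈ 0.97513 half-lives, so t½ = 31.8/0.97513 ≈ 32.611 minutes.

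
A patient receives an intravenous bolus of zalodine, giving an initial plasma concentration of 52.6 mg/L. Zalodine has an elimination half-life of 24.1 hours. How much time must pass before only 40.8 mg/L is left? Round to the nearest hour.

Fraction remaining = 40.8/52.6 ≈ 0.77567.
n = log₂(52.6/40.8) = ln(1.2892)/ln 2 ≈ 0.36649 half-lives.
t = n × t½ = 0.36649 × 24.1 ≈ 8.8325 hours.

9 hours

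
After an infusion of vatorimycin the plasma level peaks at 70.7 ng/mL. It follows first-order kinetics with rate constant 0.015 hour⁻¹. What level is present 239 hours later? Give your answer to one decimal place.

t½ = ln 2 / λ = 0.69315 / 0.015 ≈ 46.21 hours.
Number of half-lives: n = 239/46.21 ≈ 5.1721.
Remaining = 70.7 × (1/2)^5.1721 = 70.7 × 0.027737 ≈ 1.961 ng/mL.

2.0 ng/mL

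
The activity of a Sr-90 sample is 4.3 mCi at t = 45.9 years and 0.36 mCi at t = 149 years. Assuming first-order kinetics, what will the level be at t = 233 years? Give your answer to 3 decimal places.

0.048 mCi

Over Δt = 149 − 45.9 = 103.1 years, the level fell by a factor of 4.3/0.36 ≈ 11.944.
n = log₂(11.944) ≈ 3.5783 half-lives, so t½ = 103.1/3.5783 ≈ 28.813 years.
From t = 149 to t = 233: 0.36 × (1/2)^((233−149)/28.813) ≈ 0.047719 mCi.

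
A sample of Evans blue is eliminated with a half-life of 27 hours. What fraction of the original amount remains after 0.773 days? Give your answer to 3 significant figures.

0.621

0.773 days = 18.552 hours.
n = 18.552/27 ≈ 0.68711 half-lives.
Fraction remaining = (1/2)^0.68711 ≈ 0.6211.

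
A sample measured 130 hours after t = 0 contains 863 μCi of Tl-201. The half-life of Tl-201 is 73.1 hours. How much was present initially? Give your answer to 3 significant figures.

2960 μCi

Number of half-lives elapsed: n = 130/73.1 ≈ 1.7784.
A₀ = A × 2^n = 863 × 2^1.7784 = 863 × 3.4304 ≈ 2960.5 μCi.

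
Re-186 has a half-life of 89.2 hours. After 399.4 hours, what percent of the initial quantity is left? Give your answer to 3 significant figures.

4.49%

n = 399.4/89.2 ≈ 4.4776 half-lives.
Fraction remaining = (1/2)^4.4776 ≈ 0.044886, i.e. 4.4886%.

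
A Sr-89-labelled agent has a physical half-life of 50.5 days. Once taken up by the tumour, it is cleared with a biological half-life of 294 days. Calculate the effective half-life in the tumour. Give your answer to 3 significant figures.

1/t_eff = 1/t_phys + 1/t_biol = 1/50.5 + 1/294 = 0.023203 per day.
t_eff = 50.5 × 294 / (50.5 + 294) ≈ 43.097 days.

43.1 days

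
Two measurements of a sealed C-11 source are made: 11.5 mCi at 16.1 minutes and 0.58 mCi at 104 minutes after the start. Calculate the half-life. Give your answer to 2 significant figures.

20 minutes

Over Δt = 104 − 16.1 = 87.9 minutes, the level fell by a factor of 11.5/0.58 ≈ 19.828.
n = log₂(19.828) ≈ 4.3094 half-lives, so t½ = 87.9/4.3094 ≈ 20.397 minutes.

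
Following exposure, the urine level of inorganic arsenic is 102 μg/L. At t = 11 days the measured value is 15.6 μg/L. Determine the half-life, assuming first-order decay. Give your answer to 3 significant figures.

A/A₀ = 15.6/102 ≈ 0.15294.
n = log₂(6.5385) ≈ 2.709 half-lives elapsed in 11 days.
t½ = 11/2.709 ≈ 4.0606 days.

4.06 days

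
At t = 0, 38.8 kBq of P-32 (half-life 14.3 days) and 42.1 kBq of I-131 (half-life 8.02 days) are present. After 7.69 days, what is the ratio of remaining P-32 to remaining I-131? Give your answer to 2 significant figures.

P-32: 38.8 × (1/2)^(7.69/14.3) = 38.8 × (1/2)^0.53776 ≈ 26.727 kBq.
I-131: 42.1 × (1/2)^(7.69/8.02) = 42.1 × (1/2)^0.95885 ≈ 21.659 kBq.
Ratio ≈ 26.727 / 21.659 ≈ 1.234.

1.2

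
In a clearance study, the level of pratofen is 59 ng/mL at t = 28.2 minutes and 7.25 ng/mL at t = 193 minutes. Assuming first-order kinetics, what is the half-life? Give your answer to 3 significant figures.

Over Δt = 193 − 28.2 = 164.8 minutes, the level fell by a factor of 59/7.25 ≈ 8.1379.
n = log₂(8.1379) ≈ 3.0247 half-lives, so t½ = 164.8/3.0247 ≈ 54.485 minutes.

54.5 minutes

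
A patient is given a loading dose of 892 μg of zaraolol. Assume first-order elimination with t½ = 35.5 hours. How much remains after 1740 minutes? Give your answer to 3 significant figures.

506 μg

Convert the elapsed time: 1740 minutes = 29 hours.
Number of half-lives: n = 29/35.5 ≈ 0.8169.
Remaining = 892 × (1/2)^0.8169 = 892 × 0.56766 ≈ 506.35 μg.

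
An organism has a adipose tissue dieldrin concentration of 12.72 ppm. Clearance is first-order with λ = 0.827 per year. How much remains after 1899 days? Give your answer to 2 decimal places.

t½ = ln 2 / λ = 0.69315 / 0.827 ≈ 0.83815 years.
Convert the elapsed time: 1899 days = 5.20274 years.
Number of half-lives: n = 5.20274/0.83815 ≈ 6.2074.
Remaining = 12.72 × (1/2)^6.2074 = 12.72 × 0.013532 ≈ 0.17213 ppm.

0.17 ppm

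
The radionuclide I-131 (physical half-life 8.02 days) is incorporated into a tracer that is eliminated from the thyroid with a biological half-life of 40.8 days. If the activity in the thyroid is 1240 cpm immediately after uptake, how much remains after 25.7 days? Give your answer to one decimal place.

86.9 cpm

1/t_eff = 1/t_phys + 1/t_biol = 1/8.02 + 1/40.8 = 0.1492 per day.
t_eff = 8.02 × 40.8 / (8.02 + 40.8) ≈ 6.7025 days.
Remaining = 1240 × (1/2)^(25.7/6.7025) = 1240 × (1/2)^3.8344 ≈ 86.927 cpm.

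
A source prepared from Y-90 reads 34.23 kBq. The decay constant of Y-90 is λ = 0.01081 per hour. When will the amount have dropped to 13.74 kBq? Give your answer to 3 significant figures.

t½ = ln 2 / λ = 0.69315 / 0.01081 ≈ 64.121 hours.
Fraction remaining = 13.74/34.23 ≈ 0.4014.
n = log₂(34.23/13.74) = ln(2.4913)/ln 2 ≈ 1.3169 half-lives.
t = n × t½ = 1.3169 × 64.121 ≈ 84.44 hours.

84.4 hours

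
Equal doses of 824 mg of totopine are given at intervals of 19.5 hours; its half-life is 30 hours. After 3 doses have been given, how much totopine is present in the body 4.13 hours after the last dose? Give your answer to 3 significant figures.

1530 mg

The 3 doses were given 43.13, 23.63, 4.13 hours ago.
Total = 824·(1/2)^(43.13/30) + 824·(1/2)^(23.63/30) + 824·(1/2)^(4.13/30)
      = 304.19 + 477.33 + 749.01 ≈ 1530.5 mg.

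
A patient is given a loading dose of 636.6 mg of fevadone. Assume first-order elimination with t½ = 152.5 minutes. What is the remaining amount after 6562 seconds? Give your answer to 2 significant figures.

390 mg

Convert the elapsed time: 6562 seconds = 109.367 minutes.
Number of half-lives: n = 109.367/152.5 ≈ 0.71716.
Remaining = 636.6 × (1/2)^0.71716 = 636.6 × 0.60829 ≈ 387.24 mg.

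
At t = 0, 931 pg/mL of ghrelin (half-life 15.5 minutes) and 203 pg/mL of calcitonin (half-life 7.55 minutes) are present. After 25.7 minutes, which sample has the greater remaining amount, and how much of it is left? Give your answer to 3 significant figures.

ghrelin: 931 × (1/2)^1.6581 ≈ 295 pg/mL.
calcitonin: 203 × (1/2)^3.404 ≈ 19.178 pg/mL.
Ghrelin has more remaining, at ≈ 295 pg/mL.

ghrelin, 295 pg/mL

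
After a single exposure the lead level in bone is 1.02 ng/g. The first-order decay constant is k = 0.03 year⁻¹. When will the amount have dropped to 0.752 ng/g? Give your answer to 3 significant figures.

t½ = ln 2 / k = 0.69315 / 0.03 ≈ 23.105 years.
Fraction remaining = 0.752/1.02 ≈ 0.73725.
n = log₂(1.02/0.752) = ln(1.3564)/ln 2 ≈ 0.43976 half-lives.
t = n × t½ = 0.43976 × 23.105 ≈ 10.161 years.

10.2 years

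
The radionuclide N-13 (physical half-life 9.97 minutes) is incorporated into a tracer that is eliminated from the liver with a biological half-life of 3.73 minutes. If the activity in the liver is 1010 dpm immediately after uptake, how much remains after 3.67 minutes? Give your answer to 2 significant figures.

400 dpm

1/t_eff = 1/t_phys + 1/t_biol = 1/9.97 + 1/3.73 = 0.3684 per minute.
t_eff = 9.97 × 3.73 / (9.97 + 3.73) ≈ 2.7145 minutes.
Remaining = 1010 × (1/2)^(3.67/2.7145) = 1010 × (1/2)^1.352 ≈ 395.66 dpm.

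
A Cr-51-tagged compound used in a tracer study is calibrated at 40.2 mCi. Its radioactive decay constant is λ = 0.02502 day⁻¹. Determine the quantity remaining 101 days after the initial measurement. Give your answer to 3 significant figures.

t½ = ln 2 / λ = 0.69315 / 0.02502 ≈ 27.704 days.
Number of half-lives: n = 101/27.704 ≈ 3.6457.
Remaining = 40.2 × (1/2)^3.6457 = 40.2 × 0.079897 ≈ 3.2118 mCi.

3.21 mCi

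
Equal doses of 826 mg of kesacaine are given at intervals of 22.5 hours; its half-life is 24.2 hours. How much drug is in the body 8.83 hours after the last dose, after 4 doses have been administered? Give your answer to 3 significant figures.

The 4 doses were given 76.33, 53.83, 31.33, 8.83 hours ago.
Total = 826·(1/2)^(76.33/24.2) + 826·(1/2)^(53.83/24.2) + 826·(1/2)^(31.33/24.2) + 826·(1/2)^(8.83/24.2)
      = 92.788 + 176.76 + 336.71 + 641.42 ≈ 1247.7 mg.

1250 mg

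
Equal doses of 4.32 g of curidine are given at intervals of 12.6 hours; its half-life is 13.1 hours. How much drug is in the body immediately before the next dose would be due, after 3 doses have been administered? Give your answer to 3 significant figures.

The 3 doses were given 37.8, 25.2, 12.6 hours ago.
Total = 4.32·(1/2)^(37.8/13.1) + 4.32·(1/2)^(25.2/13.1) + 4.32·(1/2)^(12.6/13.1)
      = 0.58461 + 1.1387 + 2.2179 ≈ 3.9412 g.

3.94 g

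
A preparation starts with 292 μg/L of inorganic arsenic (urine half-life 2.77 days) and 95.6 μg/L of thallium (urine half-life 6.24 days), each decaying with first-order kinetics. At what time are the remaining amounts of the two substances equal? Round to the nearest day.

8 days

Set 292·(1/2)^(t/2.77) = 95.6·(1/2)^(t/6.24).
Taking log₂: log₂(292/95.6) = t·(1/2.77 − 1/6.24).
log₂(3.0544) = 1.6109; 1/2.77 − 1/6.24 = 0.20075.
t = 1.6109 / 0.20075 ≈ 8.0242 days.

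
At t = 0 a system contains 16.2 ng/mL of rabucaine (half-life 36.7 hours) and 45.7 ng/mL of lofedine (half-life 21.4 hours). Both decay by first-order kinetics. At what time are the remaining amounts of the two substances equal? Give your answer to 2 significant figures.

Set 16.2·(1/2)^(t/36.7) = 45.7·(1/2)^(t/21.4).
Taking log₂: log₂(16.2/45.7) = t·(1/36.7 − 1/21.4).
log₂(0.35449) = -1.4962; 1/36.7 − 1/21.4 = -0.019481.
t = -1.4962 / -0.019481 ≈ 76.803 hours.

77 hours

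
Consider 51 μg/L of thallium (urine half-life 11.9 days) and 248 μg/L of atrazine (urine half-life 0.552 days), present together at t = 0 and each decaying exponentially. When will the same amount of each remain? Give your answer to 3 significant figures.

Set 51·(1/2)^(t/11.9) = 248·(1/2)^(t/0.552).
Taking log₂: log₂(51/248) = t·(1/11.9 − 1/0.552).
log₂(0.20565) = -2.2818; 1/11.9 − 1/0.552 = -1.7276.
t = -2.2818 / -1.7276 ≈ 1.3208 days.

1.32 days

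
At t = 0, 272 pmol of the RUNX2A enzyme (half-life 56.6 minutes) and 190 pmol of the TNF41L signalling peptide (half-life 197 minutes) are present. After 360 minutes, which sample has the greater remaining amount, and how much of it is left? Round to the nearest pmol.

RUNX2A enzyme: 272 × (1/2)^6.3604 ≈ 3.3105 pmol.
TNF41L signalling peptide: 190 × (1/2)^1.8274 ≈ 53.536 pmol.
TNF41L signalling peptide has more remaining, at ≈ 53.536 pmol.

TNF41L signalling peptide, 54 pmol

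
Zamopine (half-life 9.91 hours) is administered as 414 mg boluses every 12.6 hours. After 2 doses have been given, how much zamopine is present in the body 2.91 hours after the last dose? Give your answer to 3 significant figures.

478 mg

The 2 doses were given 15.51, 2.91 hours ago.
Total = 414·(1/2)^(15.51/9.91) + 414·(1/2)^(2.91/9.91)
      = 139.91 + 337.76 ≈ 477.67 mg.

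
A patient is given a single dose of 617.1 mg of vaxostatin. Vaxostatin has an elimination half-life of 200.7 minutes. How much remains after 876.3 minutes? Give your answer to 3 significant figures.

29.9 mg

Number of half-lives: n = 876.3/200.7 ≈ 4.3662.
Remaining = 617.1 × (1/2)^4.3662 = 617.1 × 0.048488 ≈ 29.922 mg.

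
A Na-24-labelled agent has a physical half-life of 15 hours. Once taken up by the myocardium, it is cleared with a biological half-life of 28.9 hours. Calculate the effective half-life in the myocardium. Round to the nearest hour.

1/t_eff = 1/t_phys + 1/t_biol = 1/15 + 1/28.9 = 0.10127 per hour.
t_eff = 15 × 28.9 / (15 + 28.9) ≈ 9.8747 hours.

10 hours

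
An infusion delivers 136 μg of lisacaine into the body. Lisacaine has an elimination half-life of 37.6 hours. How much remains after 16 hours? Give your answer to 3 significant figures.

101 μg

Number of half-lives: n = 16/37.6 ≈ 0.42553.
Remaining = 136 × (1/2)^0.42553 = 136 × 0.74456 ≈ 101.26 μg.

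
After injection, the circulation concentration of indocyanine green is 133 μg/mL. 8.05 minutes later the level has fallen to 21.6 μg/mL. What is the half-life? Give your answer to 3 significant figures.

3.07 minutes

A/A₀ = 21.6/133 ≈ 0.16241.
n = log₂(6.1574) ≈ 2.6223 half-lives elapsed in 8.05 minutes.
t½ = 8.05/2.6223 ≈ 3.0698 minutes.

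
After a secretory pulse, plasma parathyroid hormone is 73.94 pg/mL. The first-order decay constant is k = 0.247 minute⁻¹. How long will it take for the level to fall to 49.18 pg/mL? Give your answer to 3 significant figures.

1.65 minutes

t½ = ln 2 / k = 0.69315 / 0.247 ≈ 2.8063 minutes.
Fraction remaining = 49.18/73.94 ≈ 0.66513.
n = log₂(73.94/49.18) = ln(1.5035)/ln 2 ≈ 0.58828 half-lives.
t = n × t½ = 0.58828 × 2.8063 ≈ 1.6509 minutes.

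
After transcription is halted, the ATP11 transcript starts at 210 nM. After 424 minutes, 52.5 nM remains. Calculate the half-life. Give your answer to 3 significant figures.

A/A₀ = 52.5/210 ≈ 0.25.
n = log₂(4) ≈ 2 half-lives elapsed in 424 minutes.
t½ = 424/2 ≈ 212 minutes.

212 minutes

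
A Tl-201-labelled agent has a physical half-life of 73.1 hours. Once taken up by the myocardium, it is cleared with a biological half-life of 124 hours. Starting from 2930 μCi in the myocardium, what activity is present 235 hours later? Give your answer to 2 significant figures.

1/t_eff = 1/t_phys + 1/t_biol = 1/73.1 + 1/124 = 0.021744 per hour.
t_eff = 73.1 × 124 / (73.1 + 124) ≈ 45.989 hours.
Remaining = 2930 × (1/2)^(235/45.989) = 2930 × (1/2)^5.1099 ≈ 84.845 μCi.

85 μCi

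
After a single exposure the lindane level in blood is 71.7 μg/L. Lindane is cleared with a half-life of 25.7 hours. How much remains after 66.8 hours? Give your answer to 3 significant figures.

11.8 μg/L

Number of half-lives: n = 66.8/25.7 ≈ 2.5992.
Remaining = 71.7 × (1/2)^2.5992 = 71.7 × 0.16503 ≈ 11.832 μg/L.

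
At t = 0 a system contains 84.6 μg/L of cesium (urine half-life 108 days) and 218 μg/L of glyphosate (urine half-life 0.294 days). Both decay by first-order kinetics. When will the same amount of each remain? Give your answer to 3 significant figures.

Set 84.6·(1/2)^(t/108) = 218·(1/2)^(t/0.294).
Taking log₂: log₂(84.6/218) = t·(1/108 − 1/0.294).
log₂(0.38807) = -1.3656; 1/108 − 1/0.294 = -3.3921.
t = -1.3656 / -3.3921 ≈ 0.40258 days.

0.403 days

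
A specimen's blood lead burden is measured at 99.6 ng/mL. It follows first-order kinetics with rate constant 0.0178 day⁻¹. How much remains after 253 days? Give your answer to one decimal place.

1.1 ng/mL

t½ = ln 2 / λ = 0.69315 / 0.0178 ≈ 38.941 days.
Number of half-lives: n = 253/38.941 ≈ 6.497.
Remaining = 99.6 × (1/2)^6.497 = 99.6 × 0.011071 ≈ 1.1027 ng/mL.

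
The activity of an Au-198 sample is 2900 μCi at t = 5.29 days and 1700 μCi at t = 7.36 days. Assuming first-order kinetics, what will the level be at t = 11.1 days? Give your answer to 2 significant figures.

650 μCi

Over Δt = 7.36 − 5.29 = 2.07 days, the level fell by a factor of 2900/1700 ≈ 1.7059.
n = log₂(1.7059) ≈ 0.77052 half-lives, so t½ = 2.07/0.77052 ≈ 2.6865 days.
From t = 7.36 to t = 11.1: 1700 × (1/2)^((11.1−7.36)/2.6865) ≈ 647.7 μCi.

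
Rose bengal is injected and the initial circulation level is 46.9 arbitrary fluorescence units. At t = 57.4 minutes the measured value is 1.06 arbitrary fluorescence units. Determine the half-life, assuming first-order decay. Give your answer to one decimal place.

10.5 minutes

A/A₀ = 1.06/46.9 ≈ 0.022601.
n = log₂(44.245) ≈ 5.4675 half-lives elapsed in 57.4 minutes.
t½ = 57.4/5.4675 ≈ 10.498 minutes.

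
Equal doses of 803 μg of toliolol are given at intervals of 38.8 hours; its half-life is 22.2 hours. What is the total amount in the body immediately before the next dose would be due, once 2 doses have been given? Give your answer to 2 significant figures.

310 μg

The 2 doses were given 77.6, 38.8 hours ago.
Total = 803·(1/2)^(77.6/22.2) + 803·(1/2)^(38.8/22.2)
      = 71.198 + 239.11 ≈ 310.3 μg.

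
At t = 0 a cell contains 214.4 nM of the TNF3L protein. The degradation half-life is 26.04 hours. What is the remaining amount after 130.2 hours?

Elapsed time is 5 half-lives (130.2/26.04).
Each half-life halves the amount: 214.4 × (1/2)^5 = 214.4/32 = 6.7 nM.

6.7 nM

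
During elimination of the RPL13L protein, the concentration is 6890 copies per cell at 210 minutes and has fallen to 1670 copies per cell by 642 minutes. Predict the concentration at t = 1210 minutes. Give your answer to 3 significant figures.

259 copies per cell

Over Δt = 642 − 210 = 432 minutes, the level fell by a factor of 6890/1670 ≈ 4.1257.
n = log₂(4.1257) ≈ 2.0447 half-lives, so t½ = 432/2.0447 ≈ 211.28 minutes.
From t = 642 to t = 1210: 1670 × (1/2)^((1210−642)/211.28) ≈ 259.09 copies per cell.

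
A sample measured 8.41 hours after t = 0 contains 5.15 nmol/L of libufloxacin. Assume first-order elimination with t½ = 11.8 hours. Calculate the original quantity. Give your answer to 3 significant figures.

8.44 nmol/L

Number of half-lives elapsed: n = 8.41/11.8 ≈ 0.71271.
A₀ = A × 2^n = 5.15 × 2^0.71271 = 5.15 × 1.6389 ≈ 8.4402 nmol/L.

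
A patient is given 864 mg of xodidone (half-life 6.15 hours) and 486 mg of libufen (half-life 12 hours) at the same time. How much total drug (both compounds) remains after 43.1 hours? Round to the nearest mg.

xodidone: 864 × (1/2)^(43.1/6.15) = 864 × (1/2)^7.0081 ≈ 6.7121 mg.
libufen: 486 × (1/2)^(43.1/12) = 486 × (1/2)^3.5917 ≈ 40.312 mg.
Total = 6.7121 + 40.312 ≈ 47.024 mg.

47 mg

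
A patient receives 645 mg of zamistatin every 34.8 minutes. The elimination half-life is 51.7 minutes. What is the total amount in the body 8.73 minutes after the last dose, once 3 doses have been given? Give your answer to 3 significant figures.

1160 mg

The 3 doses were given 78.33, 43.53, 8.73 minutes ago.
Total = 645·(1/2)^(78.33/51.7) + 645·(1/2)^(43.53/51.7) + 645·(1/2)^(8.73/51.7)
      = 225.67 + 359.83 + 573.76 ≈ 1159.3 mg.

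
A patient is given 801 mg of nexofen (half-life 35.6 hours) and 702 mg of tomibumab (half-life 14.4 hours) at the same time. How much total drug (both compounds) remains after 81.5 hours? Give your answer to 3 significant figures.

178 mg

nexofen: 801 × (1/2)^(81.5/35.6) = 801 × (1/2)^2.2893 ≈ 163.86 mg.
tomibumab: 702 × (1/2)^(81.5/14.4) = 702 × (1/2)^5.6597 ≈ 13.886 mg.
Total = 163.86 + 13.886 ≈ 177.75 mg.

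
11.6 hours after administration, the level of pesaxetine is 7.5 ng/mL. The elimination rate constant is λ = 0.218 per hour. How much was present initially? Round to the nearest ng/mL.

t½ = ln 2 / λ = 0.69315 / 0.218 ≈ 3.1796 hours.
Number of half-lives elapsed: n = 11.6/3.1796 ≈ 3.6483.
A₀ = A × 2^n = 7.5 × 2^3.6483 = 7.5 × 12.538 ≈ 94.038 ng/mL.

94 ng/mL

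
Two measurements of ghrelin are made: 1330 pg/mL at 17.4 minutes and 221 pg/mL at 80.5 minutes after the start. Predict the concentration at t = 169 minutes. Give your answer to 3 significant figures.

17.8 pg/mL

Over Δt = 80.5 − 17.4 = 63.1 minutes, the level fell by a factor of 1330/221 ≈ 6.0181.
n = log₂(6.0181) ≈ 2.5893 half-lives, so t½ = 63.1/2.5893 ≈ 24.369 minutes.
From t = 80.5 to t = 169: 221 × (1/2)^((169−80.5)/24.369) ≈ 17.831 pg/mL.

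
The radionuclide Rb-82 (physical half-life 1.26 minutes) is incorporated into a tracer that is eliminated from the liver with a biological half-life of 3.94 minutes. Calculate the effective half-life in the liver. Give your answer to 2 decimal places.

1/t_eff = 1/t_phys + 1/t_biol = 1/1.26 + 1/3.94 = 1.0475 per minute.
t_eff = 1.26 × 3.94 / (1.26 + 3.94) ≈ 0.95469 minutes.

0.95 minutes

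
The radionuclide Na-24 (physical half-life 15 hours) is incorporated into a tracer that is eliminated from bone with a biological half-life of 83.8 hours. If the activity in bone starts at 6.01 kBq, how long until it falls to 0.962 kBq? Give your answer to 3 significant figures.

1/t_eff = 1/t_phys + 1/t_biol = 1/15 + 1/83.8 = 0.0786 per hour.
t_eff = 15 × 83.8 / (15 + 83.8) ≈ 12.723 hours.
n = log₂(6.01/0.962) ≈ 2.6433; t = 2.6433 × 12.723 ≈ 33.629 hours.

33.6 hours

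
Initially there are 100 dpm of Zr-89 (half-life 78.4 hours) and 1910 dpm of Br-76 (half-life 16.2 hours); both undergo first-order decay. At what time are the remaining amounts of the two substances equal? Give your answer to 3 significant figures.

Set 100·(1/2)^(t/78.4) = 1910·(1/2)^(t/16.2).
Taking log₂: log₂(100/1910) = t·(1/78.4 − 1/16.2).
log₂(0.052356) = -4.2555; 1/78.4 − 1/16.2 = -0.048973.
t = -4.2555 / -0.048973 ≈ 86.894 hours.

86.9 hours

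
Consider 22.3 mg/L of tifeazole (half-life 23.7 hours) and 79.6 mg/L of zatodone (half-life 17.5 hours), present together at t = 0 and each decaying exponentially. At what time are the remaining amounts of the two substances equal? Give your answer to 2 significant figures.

Set 22.3·(1/2)^(t/23.7) = 79.6·(1/2)^(t/17.5).
Taking log₂: log₂(22.3/79.6) = t·(1/23.7 − 1/17.5).
log₂(0.28015) = -1.8357; 1/23.7 − 1/17.5 = -0.014949.
t = -1.8357 / -0.014949 ≈ 122.8 hours.

120 hours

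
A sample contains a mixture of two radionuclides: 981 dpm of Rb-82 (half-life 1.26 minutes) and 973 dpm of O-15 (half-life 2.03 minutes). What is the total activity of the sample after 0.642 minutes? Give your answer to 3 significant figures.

Rb-82: 981 × (1/2)^(0.642/1.26) = 981 × (1/2)^0.50952 ≈ 689.11 dpm.
O-15: 973 × (1/2)^(0.642/2.03) = 973 × (1/2)^0.31626 ≈ 781.47 dpm.
Total = 689.11 + 781.47 ≈ 1470.6 dpm.

1470 dpm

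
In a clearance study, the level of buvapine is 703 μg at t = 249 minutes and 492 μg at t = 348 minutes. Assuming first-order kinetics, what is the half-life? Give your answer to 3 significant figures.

192 minutes

Over Δt = 348 − 249 = 99 minutes, the level fell by a factor of 703/492 ≈ 1.4289.
n = log₂(1.4289) ≈ 0.51487 half-lives, so t½ = 99/0.51487 ≈ 192.28 minutes.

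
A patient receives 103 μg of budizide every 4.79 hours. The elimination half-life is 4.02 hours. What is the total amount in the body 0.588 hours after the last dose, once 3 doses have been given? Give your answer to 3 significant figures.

152 μg

The 3 doses were given 10.168, 5.378, 0.588 hours ago.
Total = 103·(1/2)^(10.168/4.02) + 103·(1/2)^(5.378/4.02) + 103·(1/2)^(0.588/4.02)
      = 17.841 + 40.749 + 93.069 ≈ 151.66 μg.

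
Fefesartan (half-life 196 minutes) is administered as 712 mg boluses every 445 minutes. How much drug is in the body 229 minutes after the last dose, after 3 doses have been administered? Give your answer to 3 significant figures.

396 mg

The 3 doses were given 1119, 674, 229 minutes ago.
Total = 712·(1/2)^(1119/196) + 712·(1/2)^(674/196) + 712·(1/2)^(229/196)
      = 13.61 + 65.661 + 316.79 ≈ 396.06 mg.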